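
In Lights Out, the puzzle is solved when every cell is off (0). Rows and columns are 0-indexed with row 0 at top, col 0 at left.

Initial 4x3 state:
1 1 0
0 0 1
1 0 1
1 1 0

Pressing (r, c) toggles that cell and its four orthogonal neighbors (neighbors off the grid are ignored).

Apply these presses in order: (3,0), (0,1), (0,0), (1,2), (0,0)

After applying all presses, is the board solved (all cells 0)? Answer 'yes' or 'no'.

After press 1 at (3,0):
1 1 0
0 0 1
0 0 1
0 0 0

After press 2 at (0,1):
0 0 1
0 1 1
0 0 1
0 0 0

After press 3 at (0,0):
1 1 1
1 1 1
0 0 1
0 0 0

After press 4 at (1,2):
1 1 0
1 0 0
0 0 0
0 0 0

After press 5 at (0,0):
0 0 0
0 0 0
0 0 0
0 0 0

Lights still on: 0

Answer: yes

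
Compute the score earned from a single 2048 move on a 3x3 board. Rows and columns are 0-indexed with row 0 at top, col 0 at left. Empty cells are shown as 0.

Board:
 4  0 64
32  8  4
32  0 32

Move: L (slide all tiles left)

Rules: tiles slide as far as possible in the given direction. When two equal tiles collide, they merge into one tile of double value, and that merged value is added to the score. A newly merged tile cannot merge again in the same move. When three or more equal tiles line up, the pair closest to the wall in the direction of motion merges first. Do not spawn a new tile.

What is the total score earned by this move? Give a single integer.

Answer: 64

Derivation:
Slide left:
row 0: [4, 0, 64] -> [4, 64, 0]  score +0 (running 0)
row 1: [32, 8, 4] -> [32, 8, 4]  score +0 (running 0)
row 2: [32, 0, 32] -> [64, 0, 0]  score +64 (running 64)
Board after move:
 4 64  0
32  8  4
64  0  0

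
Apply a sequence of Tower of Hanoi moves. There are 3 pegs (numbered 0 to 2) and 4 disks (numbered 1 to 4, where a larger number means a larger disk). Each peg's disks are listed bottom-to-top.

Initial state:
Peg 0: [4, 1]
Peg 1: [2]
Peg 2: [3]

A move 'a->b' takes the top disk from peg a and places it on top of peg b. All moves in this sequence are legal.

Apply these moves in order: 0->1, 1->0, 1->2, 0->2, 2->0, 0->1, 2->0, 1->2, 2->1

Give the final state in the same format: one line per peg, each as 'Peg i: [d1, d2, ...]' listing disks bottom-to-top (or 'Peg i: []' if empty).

Answer: Peg 0: [4, 2]
Peg 1: [1]
Peg 2: [3]

Derivation:
After move 1 (0->1):
Peg 0: [4]
Peg 1: [2, 1]
Peg 2: [3]

After move 2 (1->0):
Peg 0: [4, 1]
Peg 1: [2]
Peg 2: [3]

After move 3 (1->2):
Peg 0: [4, 1]
Peg 1: []
Peg 2: [3, 2]

After move 4 (0->2):
Peg 0: [4]
Peg 1: []
Peg 2: [3, 2, 1]

After move 5 (2->0):
Peg 0: [4, 1]
Peg 1: []
Peg 2: [3, 2]

After move 6 (0->1):
Peg 0: [4]
Peg 1: [1]
Peg 2: [3, 2]

After move 7 (2->0):
Peg 0: [4, 2]
Peg 1: [1]
Peg 2: [3]

After move 8 (1->2):
Peg 0: [4, 2]
Peg 1: []
Peg 2: [3, 1]

After move 9 (2->1):
Peg 0: [4, 2]
Peg 1: [1]
Peg 2: [3]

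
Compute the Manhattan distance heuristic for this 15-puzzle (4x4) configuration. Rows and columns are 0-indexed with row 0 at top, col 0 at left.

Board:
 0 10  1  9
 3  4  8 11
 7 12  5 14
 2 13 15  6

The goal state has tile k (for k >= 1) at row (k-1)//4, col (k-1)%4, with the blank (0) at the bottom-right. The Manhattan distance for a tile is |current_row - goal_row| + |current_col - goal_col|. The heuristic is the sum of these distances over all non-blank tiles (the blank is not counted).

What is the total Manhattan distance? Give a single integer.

Tile 10: at (0,1), goal (2,1), distance |0-2|+|1-1| = 2
Tile 1: at (0,2), goal (0,0), distance |0-0|+|2-0| = 2
Tile 9: at (0,3), goal (2,0), distance |0-2|+|3-0| = 5
Tile 3: at (1,0), goal (0,2), distance |1-0|+|0-2| = 3
Tile 4: at (1,1), goal (0,3), distance |1-0|+|1-3| = 3
Tile 8: at (1,2), goal (1,3), distance |1-1|+|2-3| = 1
Tile 11: at (1,3), goal (2,2), distance |1-2|+|3-2| = 2
Tile 7: at (2,0), goal (1,2), distance |2-1|+|0-2| = 3
Tile 12: at (2,1), goal (2,3), distance |2-2|+|1-3| = 2
Tile 5: at (2,2), goal (1,0), distance |2-1|+|2-0| = 3
Tile 14: at (2,3), goal (3,1), distance |2-3|+|3-1| = 3
Tile 2: at (3,0), goal (0,1), distance |3-0|+|0-1| = 4
Tile 13: at (3,1), goal (3,0), distance |3-3|+|1-0| = 1
Tile 15: at (3,2), goal (3,2), distance |3-3|+|2-2| = 0
Tile 6: at (3,3), goal (1,1), distance |3-1|+|3-1| = 4
Sum: 2 + 2 + 5 + 3 + 3 + 1 + 2 + 3 + 2 + 3 + 3 + 4 + 1 + 0 + 4 = 38

Answer: 38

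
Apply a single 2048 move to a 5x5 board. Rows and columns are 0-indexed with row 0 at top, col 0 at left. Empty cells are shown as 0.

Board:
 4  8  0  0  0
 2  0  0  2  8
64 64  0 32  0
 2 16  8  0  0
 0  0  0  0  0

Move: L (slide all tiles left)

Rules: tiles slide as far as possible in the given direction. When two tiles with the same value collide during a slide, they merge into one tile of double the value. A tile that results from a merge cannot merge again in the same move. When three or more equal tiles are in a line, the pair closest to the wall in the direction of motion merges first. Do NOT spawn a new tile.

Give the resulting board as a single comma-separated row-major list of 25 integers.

Slide left:
row 0: [4, 8, 0, 0, 0] -> [4, 8, 0, 0, 0]
row 1: [2, 0, 0, 2, 8] -> [4, 8, 0, 0, 0]
row 2: [64, 64, 0, 32, 0] -> [128, 32, 0, 0, 0]
row 3: [2, 16, 8, 0, 0] -> [2, 16, 8, 0, 0]
row 4: [0, 0, 0, 0, 0] -> [0, 0, 0, 0, 0]

Answer: 4, 8, 0, 0, 0, 4, 8, 0, 0, 0, 128, 32, 0, 0, 0, 2, 16, 8, 0, 0, 0, 0, 0, 0, 0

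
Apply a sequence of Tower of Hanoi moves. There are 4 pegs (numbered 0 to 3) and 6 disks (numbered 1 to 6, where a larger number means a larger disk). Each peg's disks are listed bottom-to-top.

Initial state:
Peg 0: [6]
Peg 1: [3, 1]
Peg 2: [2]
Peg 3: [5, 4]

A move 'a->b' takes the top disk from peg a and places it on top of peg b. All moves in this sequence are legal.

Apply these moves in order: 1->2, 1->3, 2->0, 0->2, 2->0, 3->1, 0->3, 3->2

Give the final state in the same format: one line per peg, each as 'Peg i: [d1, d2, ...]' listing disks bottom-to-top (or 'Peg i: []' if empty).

After move 1 (1->2):
Peg 0: [6]
Peg 1: [3]
Peg 2: [2, 1]
Peg 3: [5, 4]

After move 2 (1->3):
Peg 0: [6]
Peg 1: []
Peg 2: [2, 1]
Peg 3: [5, 4, 3]

After move 3 (2->0):
Peg 0: [6, 1]
Peg 1: []
Peg 2: [2]
Peg 3: [5, 4, 3]

After move 4 (0->2):
Peg 0: [6]
Peg 1: []
Peg 2: [2, 1]
Peg 3: [5, 4, 3]

After move 5 (2->0):
Peg 0: [6, 1]
Peg 1: []
Peg 2: [2]
Peg 3: [5, 4, 3]

After move 6 (3->1):
Peg 0: [6, 1]
Peg 1: [3]
Peg 2: [2]
Peg 3: [5, 4]

After move 7 (0->3):
Peg 0: [6]
Peg 1: [3]
Peg 2: [2]
Peg 3: [5, 4, 1]

After move 8 (3->2):
Peg 0: [6]
Peg 1: [3]
Peg 2: [2, 1]
Peg 3: [5, 4]

Answer: Peg 0: [6]
Peg 1: [3]
Peg 2: [2, 1]
Peg 3: [5, 4]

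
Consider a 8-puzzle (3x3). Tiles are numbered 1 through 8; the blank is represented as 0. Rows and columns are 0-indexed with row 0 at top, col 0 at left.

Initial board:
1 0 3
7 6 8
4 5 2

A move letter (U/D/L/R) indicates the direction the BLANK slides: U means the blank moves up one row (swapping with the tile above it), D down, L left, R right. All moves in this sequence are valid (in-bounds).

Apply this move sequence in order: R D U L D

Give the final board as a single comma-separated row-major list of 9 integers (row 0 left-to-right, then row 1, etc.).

After move 1 (R):
1 3 0
7 6 8
4 5 2

After move 2 (D):
1 3 8
7 6 0
4 5 2

After move 3 (U):
1 3 0
7 6 8
4 5 2

After move 4 (L):
1 0 3
7 6 8
4 5 2

After move 5 (D):
1 6 3
7 0 8
4 5 2

Answer: 1, 6, 3, 7, 0, 8, 4, 5, 2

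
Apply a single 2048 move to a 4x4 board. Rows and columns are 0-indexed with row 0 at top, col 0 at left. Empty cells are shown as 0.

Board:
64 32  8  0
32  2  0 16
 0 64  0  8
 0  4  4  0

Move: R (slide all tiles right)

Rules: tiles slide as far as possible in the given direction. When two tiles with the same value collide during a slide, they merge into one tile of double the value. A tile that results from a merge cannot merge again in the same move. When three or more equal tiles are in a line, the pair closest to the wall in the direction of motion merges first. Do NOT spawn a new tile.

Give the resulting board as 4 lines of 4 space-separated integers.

Answer:  0 64 32  8
 0 32  2 16
 0  0 64  8
 0  0  0  8

Derivation:
Slide right:
row 0: [64, 32, 8, 0] -> [0, 64, 32, 8]
row 1: [32, 2, 0, 16] -> [0, 32, 2, 16]
row 2: [0, 64, 0, 8] -> [0, 0, 64, 8]
row 3: [0, 4, 4, 0] -> [0, 0, 0, 8]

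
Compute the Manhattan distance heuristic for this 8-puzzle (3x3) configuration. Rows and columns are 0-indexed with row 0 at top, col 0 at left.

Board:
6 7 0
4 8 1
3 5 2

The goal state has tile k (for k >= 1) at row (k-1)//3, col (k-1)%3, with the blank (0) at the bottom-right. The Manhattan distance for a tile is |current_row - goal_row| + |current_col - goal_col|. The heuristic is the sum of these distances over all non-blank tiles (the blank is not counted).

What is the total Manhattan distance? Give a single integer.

Tile 6: (0,0)->(1,2) = 3
Tile 7: (0,1)->(2,0) = 3
Tile 4: (1,0)->(1,0) = 0
Tile 8: (1,1)->(2,1) = 1
Tile 1: (1,2)->(0,0) = 3
Tile 3: (2,0)->(0,2) = 4
Tile 5: (2,1)->(1,1) = 1
Tile 2: (2,2)->(0,1) = 3
Sum: 3 + 3 + 0 + 1 + 3 + 4 + 1 + 3 = 18

Answer: 18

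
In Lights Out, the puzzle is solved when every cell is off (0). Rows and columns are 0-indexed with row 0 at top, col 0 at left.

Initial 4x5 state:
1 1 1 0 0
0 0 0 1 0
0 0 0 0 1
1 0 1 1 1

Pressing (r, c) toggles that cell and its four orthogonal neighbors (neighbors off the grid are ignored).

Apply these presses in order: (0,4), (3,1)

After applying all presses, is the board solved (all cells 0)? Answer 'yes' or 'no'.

Answer: no

Derivation:
After press 1 at (0,4):
1 1 1 1 1
0 0 0 1 1
0 0 0 0 1
1 0 1 1 1

After press 2 at (3,1):
1 1 1 1 1
0 0 0 1 1
0 1 0 0 1
0 1 0 1 1

Lights still on: 12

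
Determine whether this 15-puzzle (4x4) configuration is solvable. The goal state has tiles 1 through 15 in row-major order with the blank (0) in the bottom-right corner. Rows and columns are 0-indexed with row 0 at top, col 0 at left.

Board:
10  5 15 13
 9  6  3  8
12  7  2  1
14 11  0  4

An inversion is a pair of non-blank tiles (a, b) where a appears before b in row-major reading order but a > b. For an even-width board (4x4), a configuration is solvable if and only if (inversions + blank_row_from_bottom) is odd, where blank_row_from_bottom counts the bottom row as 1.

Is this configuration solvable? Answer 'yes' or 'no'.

Inversions: 64
Blank is in row 3 (0-indexed from top), which is row 1 counting from the bottom (bottom = 1).
64 + 1 = 65, which is odd, so the puzzle is solvable.

Answer: yes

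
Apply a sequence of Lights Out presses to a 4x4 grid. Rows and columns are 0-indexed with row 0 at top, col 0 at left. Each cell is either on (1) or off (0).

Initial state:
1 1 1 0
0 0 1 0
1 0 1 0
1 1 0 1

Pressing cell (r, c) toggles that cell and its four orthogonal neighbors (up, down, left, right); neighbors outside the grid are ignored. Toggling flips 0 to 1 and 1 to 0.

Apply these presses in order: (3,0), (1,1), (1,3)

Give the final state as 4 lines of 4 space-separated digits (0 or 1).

Answer: 1 0 1 1
1 1 1 1
0 1 1 1
0 0 0 1

Derivation:
After press 1 at (3,0):
1 1 1 0
0 0 1 0
0 0 1 0
0 0 0 1

After press 2 at (1,1):
1 0 1 0
1 1 0 0
0 1 1 0
0 0 0 1

After press 3 at (1,3):
1 0 1 1
1 1 1 1
0 1 1 1
0 0 0 1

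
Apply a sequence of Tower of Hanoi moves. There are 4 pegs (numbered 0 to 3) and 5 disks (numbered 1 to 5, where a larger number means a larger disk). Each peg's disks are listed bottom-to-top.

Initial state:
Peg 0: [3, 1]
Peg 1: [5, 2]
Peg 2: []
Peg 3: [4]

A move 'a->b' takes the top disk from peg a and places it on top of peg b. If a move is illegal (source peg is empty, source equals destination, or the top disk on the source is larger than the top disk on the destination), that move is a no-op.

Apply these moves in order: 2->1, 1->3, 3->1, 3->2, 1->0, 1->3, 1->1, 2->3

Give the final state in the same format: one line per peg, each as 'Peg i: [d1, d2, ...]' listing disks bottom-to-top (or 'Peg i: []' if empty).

Answer: Peg 0: [3, 1]
Peg 1: [5]
Peg 2: [4]
Peg 3: [2]

Derivation:
After move 1 (2->1):
Peg 0: [3, 1]
Peg 1: [5, 2]
Peg 2: []
Peg 3: [4]

After move 2 (1->3):
Peg 0: [3, 1]
Peg 1: [5]
Peg 2: []
Peg 3: [4, 2]

After move 3 (3->1):
Peg 0: [3, 1]
Peg 1: [5, 2]
Peg 2: []
Peg 3: [4]

After move 4 (3->2):
Peg 0: [3, 1]
Peg 1: [5, 2]
Peg 2: [4]
Peg 3: []

After move 5 (1->0):
Peg 0: [3, 1]
Peg 1: [5, 2]
Peg 2: [4]
Peg 3: []

After move 6 (1->3):
Peg 0: [3, 1]
Peg 1: [5]
Peg 2: [4]
Peg 3: [2]

After move 7 (1->1):
Peg 0: [3, 1]
Peg 1: [5]
Peg 2: [4]
Peg 3: [2]

After move 8 (2->3):
Peg 0: [3, 1]
Peg 1: [5]
Peg 2: [4]
Peg 3: [2]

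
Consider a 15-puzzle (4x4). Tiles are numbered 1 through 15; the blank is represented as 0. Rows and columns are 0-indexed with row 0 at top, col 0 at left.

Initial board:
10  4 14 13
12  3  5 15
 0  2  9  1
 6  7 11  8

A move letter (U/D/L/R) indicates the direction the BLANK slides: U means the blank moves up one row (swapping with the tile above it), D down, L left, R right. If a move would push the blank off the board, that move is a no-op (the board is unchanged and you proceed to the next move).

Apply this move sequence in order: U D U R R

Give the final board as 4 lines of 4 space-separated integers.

After move 1 (U):
10  4 14 13
 0  3  5 15
12  2  9  1
 6  7 11  8

After move 2 (D):
10  4 14 13
12  3  5 15
 0  2  9  1
 6  7 11  8

After move 3 (U):
10  4 14 13
 0  3  5 15
12  2  9  1
 6  7 11  8

After move 4 (R):
10  4 14 13
 3  0  5 15
12  2  9  1
 6  7 11  8

After move 5 (R):
10  4 14 13
 3  5  0 15
12  2  9  1
 6  7 11  8

Answer: 10  4 14 13
 3  5  0 15
12  2  9  1
 6  7 11  8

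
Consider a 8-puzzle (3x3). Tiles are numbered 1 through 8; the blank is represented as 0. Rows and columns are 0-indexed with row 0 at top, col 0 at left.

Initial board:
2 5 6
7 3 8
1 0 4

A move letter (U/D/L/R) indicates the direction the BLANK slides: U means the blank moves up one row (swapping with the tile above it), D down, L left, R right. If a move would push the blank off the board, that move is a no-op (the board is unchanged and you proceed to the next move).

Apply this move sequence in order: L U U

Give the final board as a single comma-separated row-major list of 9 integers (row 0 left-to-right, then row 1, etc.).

After move 1 (L):
2 5 6
7 3 8
0 1 4

After move 2 (U):
2 5 6
0 3 8
7 1 4

After move 3 (U):
0 5 6
2 3 8
7 1 4

Answer: 0, 5, 6, 2, 3, 8, 7, 1, 4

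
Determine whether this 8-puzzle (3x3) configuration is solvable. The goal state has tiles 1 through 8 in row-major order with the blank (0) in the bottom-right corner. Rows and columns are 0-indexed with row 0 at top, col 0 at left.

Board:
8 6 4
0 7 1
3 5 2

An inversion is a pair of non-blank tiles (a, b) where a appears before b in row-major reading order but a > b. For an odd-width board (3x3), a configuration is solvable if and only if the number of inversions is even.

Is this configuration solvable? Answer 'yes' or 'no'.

Inversions (pairs i<j in row-major order where tile[i] > tile[j] > 0): 21
21 is odd, so the puzzle is not solvable.

Answer: no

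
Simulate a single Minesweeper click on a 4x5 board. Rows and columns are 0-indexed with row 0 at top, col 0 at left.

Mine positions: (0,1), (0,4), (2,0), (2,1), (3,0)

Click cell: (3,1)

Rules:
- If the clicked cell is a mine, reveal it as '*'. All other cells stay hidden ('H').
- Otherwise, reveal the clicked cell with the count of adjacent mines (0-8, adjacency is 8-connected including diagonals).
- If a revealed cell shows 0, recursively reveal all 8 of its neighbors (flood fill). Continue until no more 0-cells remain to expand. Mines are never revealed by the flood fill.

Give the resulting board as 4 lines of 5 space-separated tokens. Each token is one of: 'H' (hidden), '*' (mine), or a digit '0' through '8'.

H H H H H
H H H H H
H H H H H
H 3 H H H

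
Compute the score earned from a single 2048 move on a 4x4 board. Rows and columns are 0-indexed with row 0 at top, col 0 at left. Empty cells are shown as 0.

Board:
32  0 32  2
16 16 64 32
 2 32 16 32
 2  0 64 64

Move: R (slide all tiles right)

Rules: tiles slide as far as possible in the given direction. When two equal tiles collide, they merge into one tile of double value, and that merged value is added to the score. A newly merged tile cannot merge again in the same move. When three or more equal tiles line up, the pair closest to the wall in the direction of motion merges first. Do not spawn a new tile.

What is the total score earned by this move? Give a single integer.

Answer: 224

Derivation:
Slide right:
row 0: [32, 0, 32, 2] -> [0, 0, 64, 2]  score +64 (running 64)
row 1: [16, 16, 64, 32] -> [0, 32, 64, 32]  score +32 (running 96)
row 2: [2, 32, 16, 32] -> [2, 32, 16, 32]  score +0 (running 96)
row 3: [2, 0, 64, 64] -> [0, 0, 2, 128]  score +128 (running 224)
Board after move:
  0   0  64   2
  0  32  64  32
  2  32  16  32
  0   0   2 128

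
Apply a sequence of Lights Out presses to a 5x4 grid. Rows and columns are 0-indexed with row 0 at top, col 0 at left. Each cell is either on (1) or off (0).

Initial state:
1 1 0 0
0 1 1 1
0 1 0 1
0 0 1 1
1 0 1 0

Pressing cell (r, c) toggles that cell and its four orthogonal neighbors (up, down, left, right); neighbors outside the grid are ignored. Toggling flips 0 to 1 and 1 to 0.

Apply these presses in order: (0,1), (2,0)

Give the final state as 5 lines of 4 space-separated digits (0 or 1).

After press 1 at (0,1):
0 0 1 0
0 0 1 1
0 1 0 1
0 0 1 1
1 0 1 0

After press 2 at (2,0):
0 0 1 0
1 0 1 1
1 0 0 1
1 0 1 1
1 0 1 0

Answer: 0 0 1 0
1 0 1 1
1 0 0 1
1 0 1 1
1 0 1 0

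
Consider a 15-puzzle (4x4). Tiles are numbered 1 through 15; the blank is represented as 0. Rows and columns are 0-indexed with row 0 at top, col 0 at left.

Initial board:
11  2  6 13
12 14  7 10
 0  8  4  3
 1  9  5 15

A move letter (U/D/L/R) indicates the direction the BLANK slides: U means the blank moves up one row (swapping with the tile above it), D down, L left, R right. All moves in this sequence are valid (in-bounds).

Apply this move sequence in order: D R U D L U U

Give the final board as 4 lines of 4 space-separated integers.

Answer: 11  2  6 13
 0 14  7 10
12  8  4  3
 1  9  5 15

Derivation:
After move 1 (D):
11  2  6 13
12 14  7 10
 1  8  4  3
 0  9  5 15

After move 2 (R):
11  2  6 13
12 14  7 10
 1  8  4  3
 9  0  5 15

After move 3 (U):
11  2  6 13
12 14  7 10
 1  0  4  3
 9  8  5 15

After move 4 (D):
11  2  6 13
12 14  7 10
 1  8  4  3
 9  0  5 15

After move 5 (L):
11  2  6 13
12 14  7 10
 1  8  4  3
 0  9  5 15

After move 6 (U):
11  2  6 13
12 14  7 10
 0  8  4  3
 1  9  5 15

After move 7 (U):
11  2  6 13
 0 14  7 10
12  8  4  3
 1  9  5 15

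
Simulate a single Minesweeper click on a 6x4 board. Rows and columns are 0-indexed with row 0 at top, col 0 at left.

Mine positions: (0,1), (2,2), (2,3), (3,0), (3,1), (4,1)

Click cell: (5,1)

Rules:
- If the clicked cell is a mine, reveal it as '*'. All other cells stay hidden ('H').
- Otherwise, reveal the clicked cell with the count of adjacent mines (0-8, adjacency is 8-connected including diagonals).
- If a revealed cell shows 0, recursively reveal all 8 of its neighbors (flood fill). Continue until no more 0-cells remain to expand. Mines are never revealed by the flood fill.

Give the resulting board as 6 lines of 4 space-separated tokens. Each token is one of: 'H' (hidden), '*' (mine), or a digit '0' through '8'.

H H H H
H H H H
H H H H
H H H H
H H H H
H 1 H H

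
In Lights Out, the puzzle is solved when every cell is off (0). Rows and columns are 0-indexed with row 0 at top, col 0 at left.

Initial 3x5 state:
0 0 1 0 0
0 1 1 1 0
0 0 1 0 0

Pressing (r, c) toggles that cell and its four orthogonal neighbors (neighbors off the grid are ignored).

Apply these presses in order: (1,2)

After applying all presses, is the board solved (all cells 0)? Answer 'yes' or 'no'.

After press 1 at (1,2):
0 0 0 0 0
0 0 0 0 0
0 0 0 0 0

Lights still on: 0

Answer: yes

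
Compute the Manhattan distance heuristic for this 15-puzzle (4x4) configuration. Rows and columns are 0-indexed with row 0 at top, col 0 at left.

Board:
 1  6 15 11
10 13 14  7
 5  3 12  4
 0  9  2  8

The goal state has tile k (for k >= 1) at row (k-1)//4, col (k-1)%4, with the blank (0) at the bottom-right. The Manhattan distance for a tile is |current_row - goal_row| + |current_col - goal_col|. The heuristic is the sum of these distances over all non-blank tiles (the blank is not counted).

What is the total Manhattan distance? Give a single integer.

Tile 1: (0,0)->(0,0) = 0
Tile 6: (0,1)->(1,1) = 1
Tile 15: (0,2)->(3,2) = 3
Tile 11: (0,3)->(2,2) = 3
Tile 10: (1,0)->(2,1) = 2
Tile 13: (1,1)->(3,0) = 3
Tile 14: (1,2)->(3,1) = 3
Tile 7: (1,3)->(1,2) = 1
Tile 5: (2,0)->(1,0) = 1
Tile 3: (2,1)->(0,2) = 3
Tile 12: (2,2)->(2,3) = 1
Tile 4: (2,3)->(0,3) = 2
Tile 9: (3,1)->(2,0) = 2
Tile 2: (3,2)->(0,1) = 4
Tile 8: (3,3)->(1,3) = 2
Sum: 0 + 1 + 3 + 3 + 2 + 3 + 3 + 1 + 1 + 3 + 1 + 2 + 2 + 4 + 2 = 31

Answer: 31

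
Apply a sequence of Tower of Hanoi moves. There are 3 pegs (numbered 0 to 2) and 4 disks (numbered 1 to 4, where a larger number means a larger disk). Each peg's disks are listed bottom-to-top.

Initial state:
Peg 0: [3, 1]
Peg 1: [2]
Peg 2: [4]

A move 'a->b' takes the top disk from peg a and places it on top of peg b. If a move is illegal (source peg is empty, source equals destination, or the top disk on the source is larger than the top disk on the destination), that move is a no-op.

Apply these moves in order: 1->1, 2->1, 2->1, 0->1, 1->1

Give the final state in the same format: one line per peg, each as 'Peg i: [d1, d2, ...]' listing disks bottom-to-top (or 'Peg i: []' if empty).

Answer: Peg 0: [3]
Peg 1: [2, 1]
Peg 2: [4]

Derivation:
After move 1 (1->1):
Peg 0: [3, 1]
Peg 1: [2]
Peg 2: [4]

After move 2 (2->1):
Peg 0: [3, 1]
Peg 1: [2]
Peg 2: [4]

After move 3 (2->1):
Peg 0: [3, 1]
Peg 1: [2]
Peg 2: [4]

After move 4 (0->1):
Peg 0: [3]
Peg 1: [2, 1]
Peg 2: [4]

After move 5 (1->1):
Peg 0: [3]
Peg 1: [2, 1]
Peg 2: [4]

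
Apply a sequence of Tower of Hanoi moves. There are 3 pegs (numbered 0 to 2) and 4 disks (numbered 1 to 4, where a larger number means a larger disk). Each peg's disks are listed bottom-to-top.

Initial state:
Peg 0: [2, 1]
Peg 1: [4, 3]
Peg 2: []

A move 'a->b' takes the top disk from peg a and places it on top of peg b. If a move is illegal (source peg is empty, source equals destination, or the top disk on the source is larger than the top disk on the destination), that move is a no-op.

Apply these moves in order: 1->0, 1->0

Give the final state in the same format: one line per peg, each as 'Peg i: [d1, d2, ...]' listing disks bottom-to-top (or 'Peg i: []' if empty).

Answer: Peg 0: [2, 1]
Peg 1: [4, 3]
Peg 2: []

Derivation:
After move 1 (1->0):
Peg 0: [2, 1]
Peg 1: [4, 3]
Peg 2: []

After move 2 (1->0):
Peg 0: [2, 1]
Peg 1: [4, 3]
Peg 2: []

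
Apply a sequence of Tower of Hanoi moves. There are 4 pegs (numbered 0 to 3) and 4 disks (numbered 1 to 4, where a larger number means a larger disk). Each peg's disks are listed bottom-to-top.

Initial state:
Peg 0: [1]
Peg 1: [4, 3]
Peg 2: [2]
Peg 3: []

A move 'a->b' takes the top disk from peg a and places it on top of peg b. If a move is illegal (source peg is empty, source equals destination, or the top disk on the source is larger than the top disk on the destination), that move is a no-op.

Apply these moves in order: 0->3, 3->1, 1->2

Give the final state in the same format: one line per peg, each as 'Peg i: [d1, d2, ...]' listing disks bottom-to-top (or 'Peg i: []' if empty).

Answer: Peg 0: []
Peg 1: [4, 3]
Peg 2: [2, 1]
Peg 3: []

Derivation:
After move 1 (0->3):
Peg 0: []
Peg 1: [4, 3]
Peg 2: [2]
Peg 3: [1]

After move 2 (3->1):
Peg 0: []
Peg 1: [4, 3, 1]
Peg 2: [2]
Peg 3: []

After move 3 (1->2):
Peg 0: []
Peg 1: [4, 3]
Peg 2: [2, 1]
Peg 3: []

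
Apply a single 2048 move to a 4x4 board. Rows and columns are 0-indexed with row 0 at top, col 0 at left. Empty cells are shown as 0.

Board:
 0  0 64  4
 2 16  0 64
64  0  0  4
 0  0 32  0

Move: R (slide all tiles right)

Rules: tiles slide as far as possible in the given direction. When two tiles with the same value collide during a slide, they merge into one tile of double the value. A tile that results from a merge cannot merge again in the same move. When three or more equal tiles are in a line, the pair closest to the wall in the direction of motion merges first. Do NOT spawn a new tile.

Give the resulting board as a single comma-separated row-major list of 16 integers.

Answer: 0, 0, 64, 4, 0, 2, 16, 64, 0, 0, 64, 4, 0, 0, 0, 32

Derivation:
Slide right:
row 0: [0, 0, 64, 4] -> [0, 0, 64, 4]
row 1: [2, 16, 0, 64] -> [0, 2, 16, 64]
row 2: [64, 0, 0, 4] -> [0, 0, 64, 4]
row 3: [0, 0, 32, 0] -> [0, 0, 0, 32]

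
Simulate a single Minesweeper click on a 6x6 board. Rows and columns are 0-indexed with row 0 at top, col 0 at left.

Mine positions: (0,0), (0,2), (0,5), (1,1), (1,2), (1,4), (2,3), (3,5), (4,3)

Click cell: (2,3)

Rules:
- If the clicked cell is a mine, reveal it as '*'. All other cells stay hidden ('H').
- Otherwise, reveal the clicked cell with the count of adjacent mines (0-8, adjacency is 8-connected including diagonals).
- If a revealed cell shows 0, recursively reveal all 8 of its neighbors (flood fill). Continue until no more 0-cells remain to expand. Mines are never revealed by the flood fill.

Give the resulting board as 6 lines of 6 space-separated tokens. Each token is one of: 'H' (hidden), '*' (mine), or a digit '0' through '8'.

H H H H H H
H H H H H H
H H H * H H
H H H H H H
H H H H H H
H H H H H H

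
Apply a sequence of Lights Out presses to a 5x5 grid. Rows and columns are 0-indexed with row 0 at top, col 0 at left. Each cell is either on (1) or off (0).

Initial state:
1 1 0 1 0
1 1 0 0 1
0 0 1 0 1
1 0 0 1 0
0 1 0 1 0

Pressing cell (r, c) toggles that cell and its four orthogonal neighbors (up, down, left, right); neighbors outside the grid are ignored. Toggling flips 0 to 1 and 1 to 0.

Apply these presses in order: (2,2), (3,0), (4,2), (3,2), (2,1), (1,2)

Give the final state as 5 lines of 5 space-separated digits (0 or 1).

Answer: 1 1 1 1 0
1 1 0 1 1
0 0 1 1 1
0 1 1 0 0
1 0 0 0 0

Derivation:
After press 1 at (2,2):
1 1 0 1 0
1 1 1 0 1
0 1 0 1 1
1 0 1 1 0
0 1 0 1 0

After press 2 at (3,0):
1 1 0 1 0
1 1 1 0 1
1 1 0 1 1
0 1 1 1 0
1 1 0 1 0

After press 3 at (4,2):
1 1 0 1 0
1 1 1 0 1
1 1 0 1 1
0 1 0 1 0
1 0 1 0 0

After press 4 at (3,2):
1 1 0 1 0
1 1 1 0 1
1 1 1 1 1
0 0 1 0 0
1 0 0 0 0

After press 5 at (2,1):
1 1 0 1 0
1 0 1 0 1
0 0 0 1 1
0 1 1 0 0
1 0 0 0 0

After press 6 at (1,2):
1 1 1 1 0
1 1 0 1 1
0 0 1 1 1
0 1 1 0 0
1 0 0 0 0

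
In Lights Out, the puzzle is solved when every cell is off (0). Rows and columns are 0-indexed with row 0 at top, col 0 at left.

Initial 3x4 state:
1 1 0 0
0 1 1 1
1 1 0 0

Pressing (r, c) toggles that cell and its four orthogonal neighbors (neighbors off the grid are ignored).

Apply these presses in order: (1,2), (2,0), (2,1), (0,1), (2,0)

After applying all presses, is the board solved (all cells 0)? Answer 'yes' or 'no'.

After press 1 at (1,2):
1 1 1 0
0 0 0 0
1 1 1 0

After press 2 at (2,0):
1 1 1 0
1 0 0 0
0 0 1 0

After press 3 at (2,1):
1 1 1 0
1 1 0 0
1 1 0 0

After press 4 at (0,1):
0 0 0 0
1 0 0 0
1 1 0 0

After press 5 at (2,0):
0 0 0 0
0 0 0 0
0 0 0 0

Lights still on: 0

Answer: yes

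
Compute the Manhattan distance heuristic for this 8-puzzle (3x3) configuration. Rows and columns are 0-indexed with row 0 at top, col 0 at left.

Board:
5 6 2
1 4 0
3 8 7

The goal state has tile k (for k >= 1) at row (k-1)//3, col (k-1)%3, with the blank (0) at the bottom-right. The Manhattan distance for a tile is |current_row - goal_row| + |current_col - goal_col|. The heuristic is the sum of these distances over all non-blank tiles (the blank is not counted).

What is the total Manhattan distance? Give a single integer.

Tile 5: (0,0)->(1,1) = 2
Tile 6: (0,1)->(1,2) = 2
Tile 2: (0,2)->(0,1) = 1
Tile 1: (1,0)->(0,0) = 1
Tile 4: (1,1)->(1,0) = 1
Tile 3: (2,0)->(0,2) = 4
Tile 8: (2,1)->(2,1) = 0
Tile 7: (2,2)->(2,0) = 2
Sum: 2 + 2 + 1 + 1 + 1 + 4 + 0 + 2 = 13

Answer: 13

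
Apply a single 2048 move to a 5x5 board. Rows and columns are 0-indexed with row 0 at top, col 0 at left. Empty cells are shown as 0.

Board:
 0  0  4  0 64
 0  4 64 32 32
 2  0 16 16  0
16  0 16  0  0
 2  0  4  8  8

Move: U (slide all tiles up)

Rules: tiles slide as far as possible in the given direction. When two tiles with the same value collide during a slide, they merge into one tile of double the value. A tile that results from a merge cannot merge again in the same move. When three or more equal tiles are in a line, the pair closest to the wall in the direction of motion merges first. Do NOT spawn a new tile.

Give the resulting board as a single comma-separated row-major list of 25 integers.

Answer: 2, 4, 4, 32, 64, 16, 0, 64, 16, 32, 2, 0, 32, 8, 8, 0, 0, 4, 0, 0, 0, 0, 0, 0, 0

Derivation:
Slide up:
col 0: [0, 0, 2, 16, 2] -> [2, 16, 2, 0, 0]
col 1: [0, 4, 0, 0, 0] -> [4, 0, 0, 0, 0]
col 2: [4, 64, 16, 16, 4] -> [4, 64, 32, 4, 0]
col 3: [0, 32, 16, 0, 8] -> [32, 16, 8, 0, 0]
col 4: [64, 32, 0, 0, 8] -> [64, 32, 8, 0, 0]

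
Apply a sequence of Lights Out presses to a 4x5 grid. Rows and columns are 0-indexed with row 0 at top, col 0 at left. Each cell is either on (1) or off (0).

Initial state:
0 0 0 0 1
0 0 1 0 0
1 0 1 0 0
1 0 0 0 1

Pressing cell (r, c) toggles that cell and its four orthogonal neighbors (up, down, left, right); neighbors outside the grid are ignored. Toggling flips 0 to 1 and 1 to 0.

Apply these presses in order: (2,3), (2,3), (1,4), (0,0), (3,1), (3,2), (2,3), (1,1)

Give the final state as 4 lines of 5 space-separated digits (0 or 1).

After press 1 at (2,3):
0 0 0 0 1
0 0 1 1 0
1 0 0 1 1
1 0 0 1 1

After press 2 at (2,3):
0 0 0 0 1
0 0 1 0 0
1 0 1 0 0
1 0 0 0 1

After press 3 at (1,4):
0 0 0 0 0
0 0 1 1 1
1 0 1 0 1
1 0 0 0 1

After press 4 at (0,0):
1 1 0 0 0
1 0 1 1 1
1 0 1 0 1
1 0 0 0 1

After press 5 at (3,1):
1 1 0 0 0
1 0 1 1 1
1 1 1 0 1
0 1 1 0 1

After press 6 at (3,2):
1 1 0 0 0
1 0 1 1 1
1 1 0 0 1
0 0 0 1 1

After press 7 at (2,3):
1 1 0 0 0
1 0 1 0 1
1 1 1 1 0
0 0 0 0 1

After press 8 at (1,1):
1 0 0 0 0
0 1 0 0 1
1 0 1 1 0
0 0 0 0 1

Answer: 1 0 0 0 0
0 1 0 0 1
1 0 1 1 0
0 0 0 0 1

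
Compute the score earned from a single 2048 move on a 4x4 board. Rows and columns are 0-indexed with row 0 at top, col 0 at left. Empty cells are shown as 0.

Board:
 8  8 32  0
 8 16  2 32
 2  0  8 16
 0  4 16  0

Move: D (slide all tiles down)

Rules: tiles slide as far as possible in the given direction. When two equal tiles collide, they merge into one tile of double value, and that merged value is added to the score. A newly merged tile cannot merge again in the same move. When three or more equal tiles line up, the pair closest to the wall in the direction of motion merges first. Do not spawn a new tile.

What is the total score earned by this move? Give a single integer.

Answer: 16

Derivation:
Slide down:
col 0: [8, 8, 2, 0] -> [0, 0, 16, 2]  score +16 (running 16)
col 1: [8, 16, 0, 4] -> [0, 8, 16, 4]  score +0 (running 16)
col 2: [32, 2, 8, 16] -> [32, 2, 8, 16]  score +0 (running 16)
col 3: [0, 32, 16, 0] -> [0, 0, 32, 16]  score +0 (running 16)
Board after move:
 0  0 32  0
 0  8  2  0
16 16  8 32
 2  4 16 16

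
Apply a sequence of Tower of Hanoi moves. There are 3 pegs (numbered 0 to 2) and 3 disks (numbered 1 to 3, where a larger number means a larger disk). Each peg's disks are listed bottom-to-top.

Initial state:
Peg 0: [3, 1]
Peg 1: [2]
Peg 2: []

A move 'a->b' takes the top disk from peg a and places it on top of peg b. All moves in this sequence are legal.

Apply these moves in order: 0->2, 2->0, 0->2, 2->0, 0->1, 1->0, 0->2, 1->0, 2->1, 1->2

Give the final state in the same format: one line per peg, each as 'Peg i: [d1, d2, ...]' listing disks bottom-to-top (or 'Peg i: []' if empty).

Answer: Peg 0: [3, 2]
Peg 1: []
Peg 2: [1]

Derivation:
After move 1 (0->2):
Peg 0: [3]
Peg 1: [2]
Peg 2: [1]

After move 2 (2->0):
Peg 0: [3, 1]
Peg 1: [2]
Peg 2: []

After move 3 (0->2):
Peg 0: [3]
Peg 1: [2]
Peg 2: [1]

After move 4 (2->0):
Peg 0: [3, 1]
Peg 1: [2]
Peg 2: []

After move 5 (0->1):
Peg 0: [3]
Peg 1: [2, 1]
Peg 2: []

After move 6 (1->0):
Peg 0: [3, 1]
Peg 1: [2]
Peg 2: []

After move 7 (0->2):
Peg 0: [3]
Peg 1: [2]
Peg 2: [1]

After move 8 (1->0):
Peg 0: [3, 2]
Peg 1: []
Peg 2: [1]

After move 9 (2->1):
Peg 0: [3, 2]
Peg 1: [1]
Peg 2: []

After move 10 (1->2):
Peg 0: [3, 2]
Peg 1: []
Peg 2: [1]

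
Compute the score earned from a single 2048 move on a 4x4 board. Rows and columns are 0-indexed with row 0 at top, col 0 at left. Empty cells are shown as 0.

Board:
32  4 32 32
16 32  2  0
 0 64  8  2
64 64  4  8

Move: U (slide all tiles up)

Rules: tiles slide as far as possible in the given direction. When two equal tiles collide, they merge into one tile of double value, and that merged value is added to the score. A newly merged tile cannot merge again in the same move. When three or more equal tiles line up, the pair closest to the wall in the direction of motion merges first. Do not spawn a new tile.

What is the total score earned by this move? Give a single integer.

Slide up:
col 0: [32, 16, 0, 64] -> [32, 16, 64, 0]  score +0 (running 0)
col 1: [4, 32, 64, 64] -> [4, 32, 128, 0]  score +128 (running 128)
col 2: [32, 2, 8, 4] -> [32, 2, 8, 4]  score +0 (running 128)
col 3: [32, 0, 2, 8] -> [32, 2, 8, 0]  score +0 (running 128)
Board after move:
 32   4  32  32
 16  32   2   2
 64 128   8   8
  0   0   4   0

Answer: 128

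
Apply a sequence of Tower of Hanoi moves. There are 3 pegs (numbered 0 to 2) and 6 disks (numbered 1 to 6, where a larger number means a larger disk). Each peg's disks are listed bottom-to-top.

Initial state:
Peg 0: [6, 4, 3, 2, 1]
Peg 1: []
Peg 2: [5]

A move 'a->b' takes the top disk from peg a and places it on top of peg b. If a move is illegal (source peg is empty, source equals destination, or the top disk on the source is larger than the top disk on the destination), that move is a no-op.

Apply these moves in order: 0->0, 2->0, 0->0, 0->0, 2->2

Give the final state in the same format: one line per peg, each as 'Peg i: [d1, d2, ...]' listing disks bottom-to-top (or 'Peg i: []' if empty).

Answer: Peg 0: [6, 4, 3, 2, 1]
Peg 1: []
Peg 2: [5]

Derivation:
After move 1 (0->0):
Peg 0: [6, 4, 3, 2, 1]
Peg 1: []
Peg 2: [5]

After move 2 (2->0):
Peg 0: [6, 4, 3, 2, 1]
Peg 1: []
Peg 2: [5]

After move 3 (0->0):
Peg 0: [6, 4, 3, 2, 1]
Peg 1: []
Peg 2: [5]

After move 4 (0->0):
Peg 0: [6, 4, 3, 2, 1]
Peg 1: []
Peg 2: [5]

After move 5 (2->2):
Peg 0: [6, 4, 3, 2, 1]
Peg 1: []
Peg 2: [5]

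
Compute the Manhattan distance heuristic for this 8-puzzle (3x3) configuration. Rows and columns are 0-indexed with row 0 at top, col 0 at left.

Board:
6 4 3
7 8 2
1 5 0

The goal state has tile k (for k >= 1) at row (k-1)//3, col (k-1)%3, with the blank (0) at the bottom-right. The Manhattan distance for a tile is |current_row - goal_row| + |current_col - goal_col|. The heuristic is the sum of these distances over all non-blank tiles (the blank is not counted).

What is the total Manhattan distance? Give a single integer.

Answer: 12

Derivation:
Tile 6: (0,0)->(1,2) = 3
Tile 4: (0,1)->(1,0) = 2
Tile 3: (0,2)->(0,2) = 0
Tile 7: (1,0)->(2,0) = 1
Tile 8: (1,1)->(2,1) = 1
Tile 2: (1,2)->(0,1) = 2
Tile 1: (2,0)->(0,0) = 2
Tile 5: (2,1)->(1,1) = 1
Sum: 3 + 2 + 0 + 1 + 1 + 2 + 2 + 1 = 12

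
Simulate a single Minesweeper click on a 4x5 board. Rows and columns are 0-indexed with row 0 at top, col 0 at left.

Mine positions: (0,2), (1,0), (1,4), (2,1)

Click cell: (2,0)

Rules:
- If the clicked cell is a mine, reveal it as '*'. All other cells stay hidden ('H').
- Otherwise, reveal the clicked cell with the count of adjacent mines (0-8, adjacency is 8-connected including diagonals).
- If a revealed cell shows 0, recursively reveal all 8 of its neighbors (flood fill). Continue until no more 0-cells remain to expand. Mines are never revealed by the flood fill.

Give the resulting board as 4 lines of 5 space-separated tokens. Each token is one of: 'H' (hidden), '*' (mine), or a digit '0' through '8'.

H H H H H
H H H H H
2 H H H H
H H H H H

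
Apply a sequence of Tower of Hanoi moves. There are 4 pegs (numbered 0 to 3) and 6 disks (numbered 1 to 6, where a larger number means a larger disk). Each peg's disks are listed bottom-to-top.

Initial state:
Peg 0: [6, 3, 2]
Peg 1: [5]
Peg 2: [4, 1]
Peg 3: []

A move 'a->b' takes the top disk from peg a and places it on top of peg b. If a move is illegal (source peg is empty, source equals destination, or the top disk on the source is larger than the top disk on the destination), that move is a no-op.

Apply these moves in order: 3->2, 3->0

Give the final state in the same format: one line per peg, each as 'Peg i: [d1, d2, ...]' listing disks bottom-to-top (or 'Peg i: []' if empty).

After move 1 (3->2):
Peg 0: [6, 3, 2]
Peg 1: [5]
Peg 2: [4, 1]
Peg 3: []

After move 2 (3->0):
Peg 0: [6, 3, 2]
Peg 1: [5]
Peg 2: [4, 1]
Peg 3: []

Answer: Peg 0: [6, 3, 2]
Peg 1: [5]
Peg 2: [4, 1]
Peg 3: []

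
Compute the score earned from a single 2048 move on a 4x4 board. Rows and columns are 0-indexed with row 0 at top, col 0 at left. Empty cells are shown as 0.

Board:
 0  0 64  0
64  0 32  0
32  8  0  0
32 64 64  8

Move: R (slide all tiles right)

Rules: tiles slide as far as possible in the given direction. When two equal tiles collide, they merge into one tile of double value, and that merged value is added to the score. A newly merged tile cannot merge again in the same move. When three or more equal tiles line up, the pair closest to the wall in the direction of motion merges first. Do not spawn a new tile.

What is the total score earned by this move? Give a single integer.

Answer: 128

Derivation:
Slide right:
row 0: [0, 0, 64, 0] -> [0, 0, 0, 64]  score +0 (running 0)
row 1: [64, 0, 32, 0] -> [0, 0, 64, 32]  score +0 (running 0)
row 2: [32, 8, 0, 0] -> [0, 0, 32, 8]  score +0 (running 0)
row 3: [32, 64, 64, 8] -> [0, 32, 128, 8]  score +128 (running 128)
Board after move:
  0   0   0  64
  0   0  64  32
  0   0  32   8
  0  32 128   8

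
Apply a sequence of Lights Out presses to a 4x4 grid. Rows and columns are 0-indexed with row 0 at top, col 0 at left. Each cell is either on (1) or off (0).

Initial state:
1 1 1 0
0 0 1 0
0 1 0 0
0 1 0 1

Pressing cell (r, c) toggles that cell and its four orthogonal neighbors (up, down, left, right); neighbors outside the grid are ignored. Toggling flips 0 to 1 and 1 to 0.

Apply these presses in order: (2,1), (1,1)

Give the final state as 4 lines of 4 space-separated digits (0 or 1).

After press 1 at (2,1):
1 1 1 0
0 1 1 0
1 0 1 0
0 0 0 1

After press 2 at (1,1):
1 0 1 0
1 0 0 0
1 1 1 0
0 0 0 1

Answer: 1 0 1 0
1 0 0 0
1 1 1 0
0 0 0 1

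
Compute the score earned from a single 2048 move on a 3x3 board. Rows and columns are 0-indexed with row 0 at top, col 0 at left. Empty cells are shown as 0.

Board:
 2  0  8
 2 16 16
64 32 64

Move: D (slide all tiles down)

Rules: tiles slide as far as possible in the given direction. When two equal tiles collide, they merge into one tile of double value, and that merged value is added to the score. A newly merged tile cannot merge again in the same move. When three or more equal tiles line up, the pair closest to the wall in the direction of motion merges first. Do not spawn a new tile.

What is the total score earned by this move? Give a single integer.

Answer: 4

Derivation:
Slide down:
col 0: [2, 2, 64] -> [0, 4, 64]  score +4 (running 4)
col 1: [0, 16, 32] -> [0, 16, 32]  score +0 (running 4)
col 2: [8, 16, 64] -> [8, 16, 64]  score +0 (running 4)
Board after move:
 0  0  8
 4 16 16
64 32 64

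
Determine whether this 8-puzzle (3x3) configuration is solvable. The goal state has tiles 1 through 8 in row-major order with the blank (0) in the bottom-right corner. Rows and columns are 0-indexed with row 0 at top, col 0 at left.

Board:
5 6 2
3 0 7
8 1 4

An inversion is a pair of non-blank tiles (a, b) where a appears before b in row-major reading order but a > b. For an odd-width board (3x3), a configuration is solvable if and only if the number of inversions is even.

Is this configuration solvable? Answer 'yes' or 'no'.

Inversions (pairs i<j in row-major order where tile[i] > tile[j] > 0): 14
14 is even, so the puzzle is solvable.

Answer: yes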